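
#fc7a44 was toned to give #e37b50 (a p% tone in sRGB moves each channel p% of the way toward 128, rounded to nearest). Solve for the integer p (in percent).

#fc7a44 is rgb(252, 122, 68); #e37b50 is rgb(227, 123, 80).
On the R channel (widest range): 227 ≈ 252 + (p/100)(128 − 252), so p ≈ 100×(227 − 252)/(128 − 252) = -2500/-124 = 20.16.
p = 20 reproduces all three channels after rounding.

20%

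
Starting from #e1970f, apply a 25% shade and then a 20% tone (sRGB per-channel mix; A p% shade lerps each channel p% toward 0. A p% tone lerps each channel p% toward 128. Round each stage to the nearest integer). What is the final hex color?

#a17422

#e1970f is rgb(225, 151, 15).
Per channel, c → c + 0.25(0 − c):
  R: 225 + 0.25×(0−225) = 225 − 56.25 = 168.75 → 169
  G: 151 + 0.25×(0−151) = 151 − 37.75 = 113.25 → 113
  B: 15 + 0.25×(0−15) = 15 − 3.75 = 11.25 → 11
After the shade: rgb(169, 113, 11) = #a9710b.
Per channel, c → c + 0.2(128 − c):
  R: 169 + 0.2×(128−169) = 169 − 8.2 = 160.8 → 161
  G: 113 + 0.2×(128−113) = 113 + 3 = 116 → 116
  B: 11 + 23.4 = 34.4 → 34
rgb(161, 116, 34) = #a17422.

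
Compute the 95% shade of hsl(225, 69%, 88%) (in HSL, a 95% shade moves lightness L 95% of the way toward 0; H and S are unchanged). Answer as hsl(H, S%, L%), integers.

hsl(225, 69%, 4%)

L moves 95% from 88 toward 0: 88 − 83.6 = 4.4 → 4.
H and S are unchanged.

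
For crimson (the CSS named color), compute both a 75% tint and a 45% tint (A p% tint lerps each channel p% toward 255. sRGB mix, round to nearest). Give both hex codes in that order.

#F6C4CE, #EC7E94

CSS crimson is rgb(220, 20, 60).
75% tint:
  R: 220 + 0.75×(255−220) = 220 + 26.25 = 246.25 → 246
  G: 20 + 0.75×(255−20) = 20 + 176.25 = 196.25 → 196
  B: 60 + 0.75×(255−60) = 60 + 146.25 = 206.25 → 206
  → #F6C4CE
45% tint:
  R: 220 + 0.45×(255−220) = 220 + 15.75 = 235.75 → 236
  G: 20 + 105.75 = 125.75 → 126
  B: 60 + 87.75 = 147.75 → 148
  → #EC7E94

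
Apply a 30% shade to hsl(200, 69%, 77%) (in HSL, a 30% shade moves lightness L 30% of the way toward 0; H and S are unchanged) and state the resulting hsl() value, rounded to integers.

L moves 30% from 77 toward 0: 77 − 23.1 = 53.9 → 54.
H and S are unchanged.

hsl(200, 69%, 54%)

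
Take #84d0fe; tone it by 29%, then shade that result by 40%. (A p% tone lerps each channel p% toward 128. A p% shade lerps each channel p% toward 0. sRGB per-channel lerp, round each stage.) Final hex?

#84d0fe is rgb(132, 208, 254).
Lerp each channel 29% toward 128:
  R: 132 + 0.29×(128−132) = 132 − 1.16 = 130.84 → 131
  G: 208 − 23.2 = 184.8 → 185
  B: 254 + 0.29×(128−254) = 254 − 36.54 = 217.46 → 217
After the tone: rgb(131, 185, 217) = #83b9d9.
Lerp each channel 40% toward 0:
  R: 131 + 0.4×(0−131) = 131 − 52.4 = 78.6 → 79
  G: 185 − 74 = 111 → 111
  B: 217 + 0.4×(0−217) = 217 − 86.8 = 130.2 → 130
rgb(79, 111, 130) = #4f6f82.

#4f6f82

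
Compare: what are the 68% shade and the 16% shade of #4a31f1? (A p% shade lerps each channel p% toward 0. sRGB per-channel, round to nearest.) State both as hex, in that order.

#18104d, #3e29ca

#4a31f1 is rgb(74, 49, 241).
68% shade:
  R: 74 + 0.68×(0−74) = 74 − 50.32 = 23.68 → 24
  G: 49 − 33.32 = 15.68 → 16
  B: 241 + 0.68×(0−241) = 241 − 163.88 = 77.12 → 77
  → #18104d
16% shade:
  R: 74 − 11.84 = 62.16 → 62
  G: 49 + 0.16×(0−49) = 49 − 7.84 = 41.16 → 41
  B: 241 − 38.56 = 202.44 → 202
  → #3e29ca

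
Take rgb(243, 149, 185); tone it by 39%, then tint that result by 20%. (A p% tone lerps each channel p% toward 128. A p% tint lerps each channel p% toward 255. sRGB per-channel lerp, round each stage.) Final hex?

Per channel, c → c + 0.39(128 − c):
  R: 243 + 0.39×(128−243) = 243 − 44.85 = 198.15 → 198
  G: 149 + 0.39×(128−149) = 149 − 8.19 = 140.81 → 141
  B: 185 + 0.39×(128−185) = 185 − 22.23 = 162.77 → 163
After the tone: rgb(198, 141, 163) = #c68da3.
Lerp each channel 20% toward 255:
  R: 198 + 11.4 = 209.4 → 209
  G: 141 + 0.2×(255−141) = 141 + 22.8 = 163.8 → 164
  B: 163 + 18.4 = 181.4 → 181
rgb(209, 164, 181) = #d1a4b5.

#d1a4b5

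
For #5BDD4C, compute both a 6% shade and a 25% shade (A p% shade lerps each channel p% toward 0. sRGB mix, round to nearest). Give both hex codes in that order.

#5BDD4C is rgb(91, 221, 76).
6% shade:
  R: 91 + 0.06×(0−91) = 91 − 5.46 = 85.54 → 86
  G: 221 + 0.06×(0−221) = 221 − 13.26 = 207.74 → 208
  B: 76 + 0.06×(0−76) = 76 − 4.56 = 71.44 → 71
  → #56D047
25% shade:
  R: 91 + 0.25×(0−91) = 91 − 22.75 = 68.25 → 68
  G: 221 + 0.25×(0−221) = 221 − 55.25 = 165.75 → 166
  B: 76 − 19 = 57 → 57
  → #44A639

#56D047, #44A639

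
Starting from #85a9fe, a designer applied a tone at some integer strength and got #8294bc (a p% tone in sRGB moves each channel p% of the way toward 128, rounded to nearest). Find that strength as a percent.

#85a9fe is rgb(133, 169, 254); #8294bc is rgb(130, 148, 188).
On the B channel (widest range): 188 ≈ 254 + (p/100)(128 − 254), so p ≈ 100×(188 − 254)/(128 − 254) = -6600/-126 = 52.38.
p = 52 reproduces all three channels after rounding.

52%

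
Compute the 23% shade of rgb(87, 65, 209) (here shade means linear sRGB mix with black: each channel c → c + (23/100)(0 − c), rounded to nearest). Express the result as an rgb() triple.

rgb(67, 50, 161)

A 23% shade moves each channel 23% toward 0:
  R: 87 − 20.01 = 66.99 → 67
  G: 65 + 0.23×(0−65) = 65 − 14.95 = 50.05 → 50
  B: 209 + 0.23×(0−209) = 209 − 48.07 = 160.93 → 161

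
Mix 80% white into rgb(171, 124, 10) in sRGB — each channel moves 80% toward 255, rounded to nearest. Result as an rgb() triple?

rgb(238, 229, 206)

Lerp each channel 80% toward 255:
  R: 171 + 67.2 = 238.2 → 238
  G: 124 + 0.8×(255−124) = 124 + 104.8 = 228.8 → 229
  B: 10 + 196 = 206 → 206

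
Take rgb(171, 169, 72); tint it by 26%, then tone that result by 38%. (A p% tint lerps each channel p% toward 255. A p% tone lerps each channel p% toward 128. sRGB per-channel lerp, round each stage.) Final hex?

Lerp each channel 26% toward 255:
  R: 171 + 0.26×(255−171) = 171 + 21.84 = 192.84 → 193
  G: 169 + 0.26×(255−169) = 169 + 22.36 = 191.36 → 191
  B: 72 + 47.58 = 119.58 → 120
After the tint: rgb(193, 191, 120) = #C1BF78.
Per channel, c → c + 0.38(128 − c):
  R: 193 + 0.38×(128−193) = 193 − 24.7 = 168.3 → 168
  G: 191 + 0.38×(128−191) = 191 − 23.94 = 167.06 → 167
  B: 120 + 3.04 = 123.04 → 123
rgb(168, 167, 123) = #A8A77B.

#A8A77B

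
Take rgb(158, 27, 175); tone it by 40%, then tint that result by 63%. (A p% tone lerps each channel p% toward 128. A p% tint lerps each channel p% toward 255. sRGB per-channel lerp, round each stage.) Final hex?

Per channel, c → c + 0.4(128 − c):
  R: 158 − 12 = 146 → 146
  G: 27 + 40.4 = 67.4 → 67
  B: 175 + 0.4×(128−175) = 175 − 18.8 = 156.2 → 156
After the tone: rgb(146, 67, 156) = #92439c.
Per channel, c → c + 0.63(255 − c):
  R: 146 + 68.67 = 214.67 → 215
  G: 67 + 0.63×(255−67) = 67 + 118.44 = 185.44 → 185
  B: 156 + 0.63×(255−156) = 156 + 62.37 = 218.37 → 218
rgb(215, 185, 218) = #d7b9da.

#d7b9da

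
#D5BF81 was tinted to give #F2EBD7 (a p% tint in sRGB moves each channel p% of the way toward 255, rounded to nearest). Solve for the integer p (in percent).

#D5BF81 is rgb(213, 191, 129); #F2EBD7 is rgb(242, 235, 215).
On the B channel (widest range): 215 ≈ 129 + (p/100)(255 − 129), so p ≈ 100×(215 − 129)/(255 − 129) = 8600/126 = 68.25.
p = 68 reproduces all three channels after rounding.

68%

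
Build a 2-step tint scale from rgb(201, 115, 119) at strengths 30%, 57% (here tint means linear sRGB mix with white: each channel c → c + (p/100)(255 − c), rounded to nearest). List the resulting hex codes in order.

#D99DA0, #E8C3C5

30%: (201 + 16.2 = 217.2→217, 115 + 42 = 157→157, 119 + 40.8 = 159.8→160) → #D99DA0
57%: (201 + 30.78 = 231.78→232, 115 + 79.8 = 194.8→195, 119 + 77.52 = 196.52→197) → #E8C3C5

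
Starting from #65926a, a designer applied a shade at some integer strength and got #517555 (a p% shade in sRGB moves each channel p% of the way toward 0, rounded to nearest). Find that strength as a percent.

20%

#65926a is rgb(101, 146, 106); #517555 is rgb(81, 117, 85).
On the G channel (widest range): 117 ≈ 146 + (p/100)(0 − 146), so p ≈ 100×(117 − 146)/(0 − 146) = -2900/-146 = 19.86.
p = 20 reproduces all three channels after rounding.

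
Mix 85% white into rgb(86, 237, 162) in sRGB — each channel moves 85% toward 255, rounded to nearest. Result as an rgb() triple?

Lerp each channel 85% toward 255:
  R: 86 + 0.85×(255−86) = 86 + 143.65 = 229.65 → 230
  G: 237 + 15.3 = 252.3 → 252
  B: 162 + 79.05 = 241.05 → 241

rgb(230, 252, 241)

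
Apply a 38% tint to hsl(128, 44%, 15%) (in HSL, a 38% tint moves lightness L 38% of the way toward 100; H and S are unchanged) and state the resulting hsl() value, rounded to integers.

L moves 38% from 15 toward 100: 15 + 32.3 = 47.3 → 47.
H and S are unchanged.

hsl(128, 44%, 47%)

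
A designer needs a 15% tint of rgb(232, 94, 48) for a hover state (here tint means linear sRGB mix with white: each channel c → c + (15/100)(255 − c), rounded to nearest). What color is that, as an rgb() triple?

rgb(235, 118, 79)

Per channel, c → c + 0.15(255 − c):
  R: 232 + 0.15×(255−232) = 232 + 3.45 = 235.45 → 235
  G: 94 + 0.15×(255−94) = 94 + 24.15 = 118.15 → 118
  B: 48 + 31.05 = 79.05 → 79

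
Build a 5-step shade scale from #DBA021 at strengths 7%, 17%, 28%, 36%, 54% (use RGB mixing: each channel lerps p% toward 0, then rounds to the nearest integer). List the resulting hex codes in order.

#DBA021 is rgb(219, 160, 33).
7%: (219 − 15.33 = 203.67→204, 160 − 11.2 = 148.8→149, 33 − 2.31 = 30.69→31) → #CC951F
17%: (219 − 37.23 = 181.77→182, 160 − 27.2 = 132.8→133, 33 − 5.61 = 27.39→27) → #B6851B
28%: (219 − 61.32 = 157.68→158, 160 − 44.8 = 115.2→115, 33 − 9.24 = 23.76→24) → #9E7318
36%: (219 − 78.84 = 140.16→140, 160 − 57.6 = 102.4→102, 33 − 11.88 = 21.12→21) → #8C6615
54%: (219 − 118.26 = 100.74→101, 160 − 86.4 = 73.6→74, 33 − 17.82 = 15.18→15) → #654A0F

#CC951F, #B6851B, #9E7318, #8C6615, #654A0F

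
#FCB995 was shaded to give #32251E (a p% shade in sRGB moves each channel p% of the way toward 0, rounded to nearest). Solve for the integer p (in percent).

#FCB995 is rgb(252, 185, 149); #32251E is rgb(50, 37, 30).
On the R channel (widest range): 50 ≈ 252 + (p/100)(0 − 252), so p ≈ 100×(50 − 252)/(0 − 252) = -20200/-252 = 80.16.
p = 80 reproduces all three channels after rounding.

80%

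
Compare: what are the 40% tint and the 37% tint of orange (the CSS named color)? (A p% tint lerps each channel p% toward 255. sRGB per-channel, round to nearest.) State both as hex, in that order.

CSS orange is rgb(255, 165, 0).
40% tint:
  R: 255 + 0.4×(255−255) = 255 + 0 = 255 → 255
  G: 165 + 0.4×(255−165) = 165 + 36 = 201 → 201
  B: 0 + 102 = 102 → 102
  → #ffc966
37% tint:
  R: 255 + 0 = 255 → 255
  G: 165 + 33.3 = 198.3 → 198
  B: 0 + 94.35 = 94.35 → 94
  → #ffc65e

#ffc966, #ffc65e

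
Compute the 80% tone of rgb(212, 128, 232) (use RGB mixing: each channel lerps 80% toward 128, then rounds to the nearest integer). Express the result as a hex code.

An 80% tone moves each channel 80% toward 128:
  R: 212 + 0.8×(128−212) = 212 − 67.2 = 144.8 → 145
  G: 128 + 0 = 128 → 128
  B: 232 + 0.8×(128−232) = 232 − 83.2 = 148.8 → 149
rgb(145, 128, 149) = #918095.

#918095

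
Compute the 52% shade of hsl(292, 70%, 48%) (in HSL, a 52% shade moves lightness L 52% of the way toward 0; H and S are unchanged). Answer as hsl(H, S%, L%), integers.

hsl(292, 70%, 23%)

L moves 52% from 48 toward 0: 48 − 24.96 = 23.04 → 23.
H and S are unchanged.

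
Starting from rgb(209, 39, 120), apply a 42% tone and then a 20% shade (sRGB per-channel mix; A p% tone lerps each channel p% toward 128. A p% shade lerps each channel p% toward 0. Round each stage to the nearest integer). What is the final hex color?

#8C3D62

A 42% tone moves each channel 42% toward 128:
  R: 209 + 0.42×(128−209) = 209 − 34.02 = 174.98 → 175
  G: 39 + 0.42×(128−39) = 39 + 37.38 = 76.38 → 76
  B: 120 + 0.42×(128−120) = 120 + 3.36 = 123.36 → 123
After the tone: rgb(175, 76, 123) = #AF4C7B.
Lerp each channel 20% toward 0:
  R: 175 + 0.2×(0−175) = 175 − 35 = 140 → 140
  G: 76 + 0.2×(0−76) = 76 − 15.2 = 60.8 → 61
  B: 123 + 0.2×(0−123) = 123 − 24.6 = 98.4 → 98
rgb(140, 61, 98) = #8C3D62.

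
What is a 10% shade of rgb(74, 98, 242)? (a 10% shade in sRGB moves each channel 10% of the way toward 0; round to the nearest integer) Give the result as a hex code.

#4358DA

A 10% shade moves each channel 10% toward 0:
  R: 74 − 7.4 = 66.6 → 67
  G: 98 + 0.1×(0−98) = 98 − 9.8 = 88.2 → 88
  B: 242 − 24.2 = 217.8 → 218
rgb(67, 88, 218) = #4358DA.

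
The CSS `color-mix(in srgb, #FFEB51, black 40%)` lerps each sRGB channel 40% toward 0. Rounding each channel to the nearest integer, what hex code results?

#998D31

#FFEB51 is rgb(255, 235, 81).
Lerp each channel 40% toward 0:
  R: 255 − 102 = 153 → 153
  G: 235 + 0.4×(0−235) = 235 − 94 = 141 → 141
  B: 81 + 0.4×(0−81) = 81 − 32.4 = 48.6 → 49
rgb(153, 141, 49) = #998D31.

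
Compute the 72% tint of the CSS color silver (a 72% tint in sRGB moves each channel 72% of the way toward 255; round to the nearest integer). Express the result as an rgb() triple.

rgb(237, 237, 237)

CSS silver is rgb(192, 192, 192).
A 72% tint moves each channel 72% toward 255:
  R: 192 + 45.36 = 237.36 → 237
  G: 192 + 45.36 = 237.36 → 237
  B: 192 + 0.72×(255−192) = 192 + 45.36 = 237.36 → 237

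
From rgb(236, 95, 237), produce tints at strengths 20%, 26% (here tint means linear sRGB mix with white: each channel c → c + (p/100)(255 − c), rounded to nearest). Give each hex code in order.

20%: (236 + 3.8 = 239.8→240, 95 + 32 = 127→127, 237 + 3.6 = 240.6→241) → #F07FF1
26%: (236 + 4.94 = 240.94→241, 95 + 41.6 = 136.6→137, 237 + 4.68 = 241.68→242) → #F189F2

#F07FF1, #F189F2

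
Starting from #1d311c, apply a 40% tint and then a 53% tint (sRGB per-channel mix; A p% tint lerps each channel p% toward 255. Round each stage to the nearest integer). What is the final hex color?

#1d311c is rgb(29, 49, 28).
Lerp each channel 40% toward 255:
  R: 29 + 0.4×(255−29) = 29 + 90.4 = 119.4 → 119
  G: 49 + 0.4×(255−49) = 49 + 82.4 = 131.4 → 131
  B: 28 + 90.8 = 118.8 → 119
After the tint: rgb(119, 131, 119) = #778377.
A 53% tint moves each channel 53% toward 255:
  R: 119 + 0.53×(255−119) = 119 + 72.08 = 191.08 → 191
  G: 131 + 0.53×(255−131) = 131 + 65.72 = 196.72 → 197
  B: 119 + 0.53×(255−119) = 119 + 72.08 = 191.08 → 191
rgb(191, 197, 191) = #bfc5bf.

#bfc5bf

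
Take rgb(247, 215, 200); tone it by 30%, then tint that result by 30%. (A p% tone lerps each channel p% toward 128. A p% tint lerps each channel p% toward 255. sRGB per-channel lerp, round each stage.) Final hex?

Per channel, c → c + 0.3(128 − c):
  R: 247 − 35.7 = 211.3 → 211
  G: 215 − 26.1 = 188.9 → 189
  B: 200 + 0.3×(128−200) = 200 − 21.6 = 178.4 → 178
After the tone: rgb(211, 189, 178) = #d3bdb2.
Per channel, c → c + 0.3(255 − c):
  R: 211 + 0.3×(255−211) = 211 + 13.2 = 224.2 → 224
  G: 189 + 0.3×(255−189) = 189 + 19.8 = 208.8 → 209
  B: 178 + 23.1 = 201.1 → 201
rgb(224, 209, 201) = #e0d1c9.

#e0d1c9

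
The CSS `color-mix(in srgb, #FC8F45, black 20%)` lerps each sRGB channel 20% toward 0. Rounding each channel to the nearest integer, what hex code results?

#FC8F45 is rgb(252, 143, 69).
A 20% shade moves each channel 20% toward 0:
  R: 252 + 0.2×(0−252) = 252 − 50.4 = 201.6 → 202
  G: 143 − 28.6 = 114.4 → 114
  B: 69 + 0.2×(0−69) = 69 − 13.8 = 55.2 → 55
rgb(202, 114, 55) = #CA7237.

#CA7237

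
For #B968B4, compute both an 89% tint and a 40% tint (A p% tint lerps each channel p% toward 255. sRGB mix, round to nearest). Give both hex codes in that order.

#F7EEF7, #D5A4D2

#B968B4 is rgb(185, 104, 180).
89% tint:
  R: 185 + 0.89×(255−185) = 185 + 62.3 = 247.3 → 247
  G: 104 + 0.89×(255−104) = 104 + 134.39 = 238.39 → 238
  B: 180 + 66.75 = 246.75 → 247
  → #F7EEF7
40% tint:
  R: 185 + 0.4×(255−185) = 185 + 28 = 213 → 213
  G: 104 + 60.4 = 164.4 → 164
  B: 180 + 0.4×(255−180) = 180 + 30 = 210 → 210
  → #D5A4D2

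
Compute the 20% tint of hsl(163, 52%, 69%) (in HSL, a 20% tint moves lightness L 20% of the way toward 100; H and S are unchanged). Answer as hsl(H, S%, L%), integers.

hsl(163, 52%, 75%)

L moves 20% from 69 toward 100: 69 + 6.2 = 75.2 → 75.
H and S are unchanged.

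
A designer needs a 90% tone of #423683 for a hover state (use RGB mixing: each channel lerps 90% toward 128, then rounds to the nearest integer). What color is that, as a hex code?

#7a7980

#423683 is rgb(66, 54, 131).
A 90% tone moves each channel 90% toward 128:
  R: 66 + 0.9×(128−66) = 66 + 55.8 = 121.8 → 122
  G: 54 + 0.9×(128−54) = 54 + 66.6 = 120.6 → 121
  B: 131 + 0.9×(128−131) = 131 − 2.7 = 128.3 → 128
rgb(122, 121, 128) = #7a7980.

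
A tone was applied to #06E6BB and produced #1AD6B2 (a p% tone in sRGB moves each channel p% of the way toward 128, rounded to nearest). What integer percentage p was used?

16%

#06E6BB is rgb(6, 230, 187); #1AD6B2 is rgb(26, 214, 178).
On the R channel (widest range): 26 ≈ 6 + (p/100)(128 − 6), so p ≈ 100×(26 − 6)/(128 − 6) = 2000/122 = 16.39.
p = 16 reproduces all three channels after rounding.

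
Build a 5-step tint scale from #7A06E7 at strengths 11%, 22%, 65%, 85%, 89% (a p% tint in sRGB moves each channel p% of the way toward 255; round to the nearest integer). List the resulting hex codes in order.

#7A06E7 is rgb(122, 6, 231).
11%: (122 + 14.63 = 136.63→137, 6 + 27.39 = 33.39→33, 231 + 2.64 = 233.64→234) → #8921EA
22%: (122 + 29.26 = 151.26→151, 6 + 54.78 = 60.78→61, 231 + 5.28 = 236.28→236) → #973DEC
65%: (122 + 86.45 = 208.45→208, 6 + 161.85 = 167.85→168, 231 + 15.6 = 246.6→247) → #D0A8F7
85%: (122 + 113.05 = 235.05→235, 6 + 211.65 = 217.65→218, 231 + 20.4 = 251.4→251) → #EBDAFB
89%: (122 + 118.37 = 240.37→240, 6 + 221.61 = 227.61→228, 231 + 21.36 = 252.36→252) → #F0E4FC

#8921EA, #973DEC, #D0A8F7, #EBDAFB, #F0E4FC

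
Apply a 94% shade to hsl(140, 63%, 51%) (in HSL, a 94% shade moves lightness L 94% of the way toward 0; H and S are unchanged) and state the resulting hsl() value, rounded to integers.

hsl(140, 63%, 3%)

L moves 94% from 51 toward 0: 51 − 47.94 = 3.06 → 3.
H and S are unchanged.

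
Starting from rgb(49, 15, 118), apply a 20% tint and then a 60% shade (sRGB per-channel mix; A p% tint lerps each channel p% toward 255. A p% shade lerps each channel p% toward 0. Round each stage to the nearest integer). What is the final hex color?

A 20% tint moves each channel 20% toward 255:
  R: 49 + 41.2 = 90.2 → 90
  G: 15 + 48 = 63 → 63
  B: 118 + 0.2×(255−118) = 118 + 27.4 = 145.4 → 145
After the tint: rgb(90, 63, 145) = #5a3f91.
A 60% shade moves each channel 60% toward 0:
  R: 90 − 54 = 36 → 36
  G: 63 + 0.6×(0−63) = 63 − 37.8 = 25.2 → 25
  B: 145 + 0.6×(0−145) = 145 − 87 = 58 → 58
rgb(36, 25, 58) = #24193a.

#24193a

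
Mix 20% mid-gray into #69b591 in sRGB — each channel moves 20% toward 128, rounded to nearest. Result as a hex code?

#69b591 is rgb(105, 181, 145).
Lerp each channel 20% toward 128:
  R: 105 + 0.2×(128−105) = 105 + 4.6 = 109.6 → 110
  G: 181 + 0.2×(128−181) = 181 − 10.6 = 170.4 → 170
  B: 145 − 3.4 = 141.6 → 142
rgb(110, 170, 142) = #6eaa8e.

#6eaa8e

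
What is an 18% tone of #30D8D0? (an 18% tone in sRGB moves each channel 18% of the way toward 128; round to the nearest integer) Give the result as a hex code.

#3EC8C2

#30D8D0 is rgb(48, 216, 208).
An 18% tone moves each channel 18% toward 128:
  R: 48 + 0.18×(128−48) = 48 + 14.4 = 62.4 → 62
  G: 216 + 0.18×(128−216) = 216 − 15.84 = 200.16 → 200
  B: 208 − 14.4 = 193.6 → 194
rgb(62, 200, 194) = #3EC8C2.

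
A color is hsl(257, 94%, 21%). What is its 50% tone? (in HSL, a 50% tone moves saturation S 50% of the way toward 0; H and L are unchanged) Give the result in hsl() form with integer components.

hsl(257, 47%, 21%)

S moves 50% from 94 toward 0: 94 − 47 = 47 → 47.
H and L are unchanged.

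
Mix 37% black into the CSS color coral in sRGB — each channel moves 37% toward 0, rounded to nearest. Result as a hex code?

#a15032

CSS coral is rgb(255, 127, 80).
Lerp each channel 37% toward 0:
  R: 255 − 94.35 = 160.65 → 161
  G: 127 + 0.37×(0−127) = 127 − 46.99 = 80.01 → 80
  B: 80 + 0.37×(0−80) = 80 − 29.6 = 50.4 → 50
rgb(161, 80, 50) = #a15032.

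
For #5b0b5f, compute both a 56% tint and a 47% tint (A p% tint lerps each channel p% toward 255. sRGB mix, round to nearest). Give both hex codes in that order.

#b794b9, #a87eaa

#5b0b5f is rgb(91, 11, 95).
56% tint:
  R: 91 + 91.84 = 182.84 → 183
  G: 11 + 0.56×(255−11) = 11 + 136.64 = 147.64 → 148
  B: 95 + 89.6 = 184.6 → 185
  → #b794b9
47% tint:
  R: 91 + 0.47×(255−91) = 91 + 77.08 = 168.08 → 168
  G: 11 + 114.68 = 125.68 → 126
  B: 95 + 0.47×(255−95) = 95 + 75.2 = 170.2 → 170
  → #a87eaa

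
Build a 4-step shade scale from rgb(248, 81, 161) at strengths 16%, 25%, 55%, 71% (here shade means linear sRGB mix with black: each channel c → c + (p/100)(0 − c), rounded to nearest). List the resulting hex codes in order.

16%: (248 − 39.68 = 208.32→208, 81 − 12.96 = 68.04→68, 161 − 25.76 = 135.24→135) → #d04487
25%: (248 − 62 = 186→186, 81 − 20.25 = 60.75→61, 161 − 40.25 = 120.75→121) → #ba3d79
55%: (248 − 136.4 = 111.6→112, 81 − 44.55 = 36.45→36, 161 − 88.55 = 72.45→72) → #702448
71%: (248 − 176.08 = 71.92→72, 81 − 57.51 = 23.49→23, 161 − 114.31 = 46.69→47) → #48172f

#d04487, #ba3d79, #702448, #48172f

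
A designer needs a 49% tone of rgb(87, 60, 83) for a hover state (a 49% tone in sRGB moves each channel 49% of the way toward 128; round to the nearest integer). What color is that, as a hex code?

#6B5D69

Per channel, c → c + 0.49(128 − c):
  R: 87 + 0.49×(128−87) = 87 + 20.09 = 107.09 → 107
  G: 60 + 33.32 = 93.32 → 93
  B: 83 + 22.05 = 105.05 → 105
rgb(107, 93, 105) = #6B5D69.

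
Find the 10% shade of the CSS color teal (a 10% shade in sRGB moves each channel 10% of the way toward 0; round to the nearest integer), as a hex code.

CSS teal is rgb(0, 128, 128).
Per channel, c → c + 0.1(0 − c):
  R: 0 + 0.1×(0−0) = 0 + 0 = 0 → 0
  G: 128 + 0.1×(0−128) = 128 − 12.8 = 115.2 → 115
  B: 128 − 12.8 = 115.2 → 115
rgb(0, 115, 115) = #007373.

#007373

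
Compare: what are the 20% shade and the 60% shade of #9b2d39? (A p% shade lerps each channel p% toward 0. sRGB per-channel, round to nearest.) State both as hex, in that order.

#9b2d39 is rgb(155, 45, 57).
20% shade:
  R: 155 + 0.2×(0−155) = 155 − 31 = 124 → 124
  G: 45 + 0.2×(0−45) = 45 − 9 = 36 → 36
  B: 57 + 0.2×(0−57) = 57 − 11.4 = 45.6 → 46
  → #7c242e
60% shade:
  R: 155 + 0.6×(0−155) = 155 − 93 = 62 → 62
  G: 45 + 0.6×(0−45) = 45 − 27 = 18 → 18
  B: 57 + 0.6×(0−57) = 57 − 34.2 = 22.8 → 23
  → #3e1217

#7c242e, #3e1217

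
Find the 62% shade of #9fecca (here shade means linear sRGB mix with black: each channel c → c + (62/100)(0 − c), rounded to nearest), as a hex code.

#3c5a4d

#9fecca is rgb(159, 236, 202).
Lerp each channel 62% toward 0:
  R: 159 + 0.62×(0−159) = 159 − 98.58 = 60.42 → 60
  G: 236 − 146.32 = 89.68 → 90
  B: 202 − 125.24 = 76.76 → 77
rgb(60, 90, 77) = #3c5a4d.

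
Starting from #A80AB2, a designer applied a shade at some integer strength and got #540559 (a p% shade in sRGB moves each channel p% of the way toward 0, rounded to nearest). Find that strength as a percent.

#A80AB2 is rgb(168, 10, 178); #540559 is rgb(84, 5, 89).
On the B channel (widest range): 89 ≈ 178 + (p/100)(0 − 178), so p ≈ 100×(89 − 178)/(0 − 178) = -8900/-178 = 50.00.
p = 50 reproduces all three channels after rounding.

50%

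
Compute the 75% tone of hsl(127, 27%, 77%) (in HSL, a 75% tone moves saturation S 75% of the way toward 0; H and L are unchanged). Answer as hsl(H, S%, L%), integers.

S moves 75% from 27 toward 0: 27 − 20.25 = 6.75 → 7.
H and L are unchanged.

hsl(127, 7%, 77%)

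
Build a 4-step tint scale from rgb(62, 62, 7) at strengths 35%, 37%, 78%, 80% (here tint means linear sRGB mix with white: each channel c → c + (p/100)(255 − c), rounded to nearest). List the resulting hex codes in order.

35%: (62 + 67.55 = 129.55→130, 62 + 67.55 = 129.55→130, 7 + 86.8 = 93.8→94) → #82825E
37%: (62 + 71.41 = 133.41→133, 62 + 71.41 = 133.41→133, 7 + 91.76 = 98.76→99) → #858563
78%: (62 + 150.54 = 212.54→213, 62 + 150.54 = 212.54→213, 7 + 193.44 = 200.44→200) → #D5D5C8
80%: (62 + 154.4 = 216.4→216, 62 + 154.4 = 216.4→216, 7 + 198.4 = 205.4→205) → #D8D8CD

#82825E, #858563, #D5D5C8, #D8D8CD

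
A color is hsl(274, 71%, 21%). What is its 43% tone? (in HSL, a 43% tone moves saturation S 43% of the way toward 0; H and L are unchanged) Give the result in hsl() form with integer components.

hsl(274, 40%, 21%)

S moves 43% from 71 toward 0: 71 − 30.53 = 40.47 → 40.
H and L are unchanged.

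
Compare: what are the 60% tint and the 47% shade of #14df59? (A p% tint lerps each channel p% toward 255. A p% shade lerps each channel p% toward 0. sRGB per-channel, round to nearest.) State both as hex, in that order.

#a1f2bd, #0b762f

#14df59 is rgb(20, 223, 89).
60% tint:
  R: 20 + 141 = 161 → 161
  G: 223 + 19.2 = 242.2 → 242
  B: 89 + 0.6×(255−89) = 89 + 99.6 = 188.6 → 189
  → #a1f2bd
47% shade:
  R: 20 + 0.47×(0−20) = 20 − 9.4 = 10.6 → 11
  G: 223 + 0.47×(0−223) = 223 − 104.81 = 118.19 → 118
  B: 89 + 0.47×(0−89) = 89 − 41.83 = 47.17 → 47
  → #0b762f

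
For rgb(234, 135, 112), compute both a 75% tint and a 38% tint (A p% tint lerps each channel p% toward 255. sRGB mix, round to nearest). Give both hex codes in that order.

#FAE1DB, #F2B5A6

75% tint:
  R: 234 + 0.75×(255−234) = 234 + 15.75 = 249.75 → 250
  G: 135 + 90 = 225 → 225
  B: 112 + 0.75×(255−112) = 112 + 107.25 = 219.25 → 219
  → #FAE1DB
38% tint:
  R: 234 + 0.38×(255−234) = 234 + 7.98 = 241.98 → 242
  G: 135 + 0.38×(255−135) = 135 + 45.6 = 180.6 → 181
  B: 112 + 54.34 = 166.34 → 166
  → #F2B5A6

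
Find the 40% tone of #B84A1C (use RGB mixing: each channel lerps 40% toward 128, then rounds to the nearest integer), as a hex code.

#B84A1C is rgb(184, 74, 28).
A 40% tone moves each channel 40% toward 128:
  R: 184 + 0.4×(128−184) = 184 − 22.4 = 161.6 → 162
  G: 74 + 21.6 = 95.6 → 96
  B: 28 + 0.4×(128−28) = 28 + 40 = 68 → 68
rgb(162, 96, 68) = #A26044.

#A26044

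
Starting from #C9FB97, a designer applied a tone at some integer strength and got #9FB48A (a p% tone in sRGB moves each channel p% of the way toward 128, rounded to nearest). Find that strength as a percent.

#C9FB97 is rgb(201, 251, 151); #9FB48A is rgb(159, 180, 138).
On the G channel (widest range): 180 ≈ 251 + (p/100)(128 − 251), so p ≈ 100×(180 − 251)/(128 − 251) = -7100/-123 = 57.72.
p = 58 reproduces all three channels after rounding.

58%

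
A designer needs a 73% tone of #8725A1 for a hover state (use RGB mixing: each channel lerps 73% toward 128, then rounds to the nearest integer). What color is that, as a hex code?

#8725A1 is rgb(135, 37, 161).
Lerp each channel 73% toward 128:
  R: 135 − 5.11 = 129.89 → 130
  G: 37 + 0.73×(128−37) = 37 + 66.43 = 103.43 → 103
  B: 161 + 0.73×(128−161) = 161 − 24.09 = 136.91 → 137
rgb(130, 103, 137) = #826789.

#826789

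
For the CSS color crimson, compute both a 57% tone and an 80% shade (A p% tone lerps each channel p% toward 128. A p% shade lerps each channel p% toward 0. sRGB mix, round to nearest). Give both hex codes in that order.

#A85263, #2C040C

CSS crimson is rgb(220, 20, 60).
57% tone:
  R: 220 + 0.57×(128−220) = 220 − 52.44 = 167.56 → 168
  G: 20 + 61.56 = 81.56 → 82
  B: 60 + 0.57×(128−60) = 60 + 38.76 = 98.76 → 99
  → #A85263
80% shade:
  R: 220 + 0.8×(0−220) = 220 − 176 = 44 → 44
  G: 20 + 0.8×(0−20) = 20 − 16 = 4 → 4
  B: 60 + 0.8×(0−60) = 60 − 48 = 12 → 12
  → #2C040C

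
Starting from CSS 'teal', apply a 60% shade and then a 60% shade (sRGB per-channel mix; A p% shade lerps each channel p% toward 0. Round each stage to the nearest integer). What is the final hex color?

CSS teal is rgb(0, 128, 128).
Lerp each channel 60% toward 0:
  R: 0 + 0.6×(0−0) = 0 + 0 = 0 → 0
  G: 128 + 0.6×(0−128) = 128 − 76.8 = 51.2 → 51
  B: 128 + 0.6×(0−128) = 128 − 76.8 = 51.2 → 51
After the shade: rgb(0, 51, 51) = #003333.
A 60% shade moves each channel 60% toward 0:
  R: 0 + 0 = 0 → 0
  G: 51 + 0.6×(0−51) = 51 − 30.6 = 20.4 → 20
  B: 51 + 0.6×(0−51) = 51 − 30.6 = 20.4 → 20
rgb(0, 20, 20) = #001414.

#001414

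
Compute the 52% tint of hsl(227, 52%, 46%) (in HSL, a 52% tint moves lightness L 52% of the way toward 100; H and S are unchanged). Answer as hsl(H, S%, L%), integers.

hsl(227, 52%, 74%)

L moves 52% from 46 toward 100: 46 + 28.08 = 74.08 → 74.
H and S are unchanged.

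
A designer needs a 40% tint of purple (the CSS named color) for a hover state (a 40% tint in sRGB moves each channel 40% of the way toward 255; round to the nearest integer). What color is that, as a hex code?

#b366b3

CSS purple is rgb(128, 0, 128).
A 40% tint moves each channel 40% toward 255:
  R: 128 + 0.4×(255−128) = 128 + 50.8 = 178.8 → 179
  G: 0 + 0.4×(255−0) = 0 + 102 = 102 → 102
  B: 128 + 0.4×(255−128) = 128 + 50.8 = 178.8 → 179
rgb(179, 102, 179) = #b366b3.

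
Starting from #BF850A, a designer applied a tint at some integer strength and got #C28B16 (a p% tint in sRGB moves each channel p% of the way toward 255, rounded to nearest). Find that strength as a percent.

5%

#BF850A is rgb(191, 133, 10); #C28B16 is rgb(194, 139, 22).
On the B channel (widest range): 22 ≈ 10 + (p/100)(255 − 10), so p ≈ 100×(22 − 10)/(255 − 10) = 1200/245 = 4.90.
p = 5 reproduces all three channels after rounding.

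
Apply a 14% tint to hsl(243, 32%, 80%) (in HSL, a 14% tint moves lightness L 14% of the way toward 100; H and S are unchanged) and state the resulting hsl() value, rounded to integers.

hsl(243, 32%, 83%)

L moves 14% from 80 toward 100: 80 + 2.8 = 82.8 → 83.
H and S are unchanged.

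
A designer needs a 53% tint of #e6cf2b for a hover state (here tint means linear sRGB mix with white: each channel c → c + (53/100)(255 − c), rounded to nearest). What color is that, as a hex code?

#e6cf2b is rgb(230, 207, 43).
Per channel, c → c + 0.53(255 − c):
  R: 230 + 0.53×(255−230) = 230 + 13.25 = 243.25 → 243
  G: 207 + 0.53×(255−207) = 207 + 25.44 = 232.44 → 232
  B: 43 + 0.53×(255−43) = 43 + 112.36 = 155.36 → 155
rgb(243, 232, 155) = #f3e89b.

#f3e89b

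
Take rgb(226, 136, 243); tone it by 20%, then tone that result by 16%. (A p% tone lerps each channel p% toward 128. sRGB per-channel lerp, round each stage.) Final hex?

#C285CD

Per channel, c → c + 0.2(128 − c):
  R: 226 − 19.6 = 206.4 → 206
  G: 136 + 0.2×(128−136) = 136 − 1.6 = 134.4 → 134
  B: 243 + 0.2×(128−243) = 243 − 23 = 220 → 220
After the tone: rgb(206, 134, 220) = #CE86DC.
A 16% tone moves each channel 16% toward 128:
  R: 206 + 0.16×(128−206) = 206 − 12.48 = 193.52 → 194
  G: 134 − 0.96 = 133.04 → 133
  B: 220 − 14.72 = 205.28 → 205
rgb(194, 133, 205) = #C285CD.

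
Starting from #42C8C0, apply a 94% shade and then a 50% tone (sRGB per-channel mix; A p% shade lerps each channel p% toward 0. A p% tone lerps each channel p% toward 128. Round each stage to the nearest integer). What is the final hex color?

#424646

#42C8C0 is rgb(66, 200, 192).
Per channel, c → c + 0.94(0 − c):
  R: 66 − 62.04 = 3.96 → 4
  G: 200 + 0.94×(0−200) = 200 − 188 = 12 → 12
  B: 192 − 180.48 = 11.52 → 12
After the shade: rgb(4, 12, 12) = #040C0C.
Per channel, c → c + 0.5(128 − c):
  R: 4 + 62 = 66 → 66
  G: 12 + 0.5×(128−12) = 12 + 58 = 70 → 70
  B: 12 + 0.5×(128−12) = 12 + 58 = 70 → 70
rgb(66, 70, 70) = #424646.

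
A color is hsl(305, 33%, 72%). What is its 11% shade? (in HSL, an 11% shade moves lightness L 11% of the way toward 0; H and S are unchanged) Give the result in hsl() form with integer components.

hsl(305, 33%, 64%)

L moves 11% from 72 toward 0: 72 − 7.92 = 64.08 → 64.
H and S are unchanged.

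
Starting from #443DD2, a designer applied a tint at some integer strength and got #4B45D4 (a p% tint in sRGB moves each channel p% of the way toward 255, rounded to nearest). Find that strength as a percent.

#443DD2 is rgb(68, 61, 210); #4B45D4 is rgb(75, 69, 212).
On the G channel (widest range): 69 ≈ 61 + (p/100)(255 − 61), so p ≈ 100×(69 − 61)/(255 − 61) = 800/194 = 4.12.
p = 4 reproduces all three channels after rounding.

4%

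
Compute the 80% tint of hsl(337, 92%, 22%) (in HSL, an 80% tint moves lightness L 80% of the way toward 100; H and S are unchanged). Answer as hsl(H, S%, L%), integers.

hsl(337, 92%, 84%)

L moves 80% from 22 toward 100: 22 + 62.4 = 84.4 → 84.
H and S are unchanged.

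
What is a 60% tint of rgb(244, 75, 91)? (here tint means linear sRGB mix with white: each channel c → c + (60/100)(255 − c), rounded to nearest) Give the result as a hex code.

#FBB7BD

Lerp each channel 60% toward 255:
  R: 244 + 0.6×(255−244) = 244 + 6.6 = 250.6 → 251
  G: 75 + 0.6×(255−75) = 75 + 108 = 183 → 183
  B: 91 + 98.4 = 189.4 → 189
rgb(251, 183, 189) = #FBB7BD.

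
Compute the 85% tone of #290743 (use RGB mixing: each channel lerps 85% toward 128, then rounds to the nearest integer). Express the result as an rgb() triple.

#290743 is rgb(41, 7, 67).
An 85% tone moves each channel 85% toward 128:
  R: 41 + 0.85×(128−41) = 41 + 73.95 = 114.95 → 115
  G: 7 + 0.85×(128−7) = 7 + 102.85 = 109.85 → 110
  B: 67 + 0.85×(128−67) = 67 + 51.85 = 118.85 → 119

rgb(115, 110, 119)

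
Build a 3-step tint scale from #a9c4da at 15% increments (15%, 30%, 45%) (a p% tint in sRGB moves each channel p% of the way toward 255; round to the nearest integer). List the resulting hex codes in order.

#a9c4da is rgb(169, 196, 218).
15%: (169 + 12.9 = 181.9→182, 196 + 8.85 = 204.85→205, 218 + 5.55 = 223.55→224) → #b6cde0
30%: (169 + 25.8 = 194.8→195, 196 + 17.7 = 213.7→214, 218 + 11.1 = 229.1→229) → #c3d6e5
45%: (169 + 38.7 = 207.7→208, 196 + 26.55 = 222.55→223, 218 + 16.65 = 234.65→235) → #d0dfeb

#b6cde0, #c3d6e5, #d0dfeb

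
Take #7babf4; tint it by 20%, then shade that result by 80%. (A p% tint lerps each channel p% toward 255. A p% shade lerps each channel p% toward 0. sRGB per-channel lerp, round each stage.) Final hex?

#7babf4 is rgb(123, 171, 244).
A 20% tint moves each channel 20% toward 255:
  R: 123 + 26.4 = 149.4 → 149
  G: 171 + 0.2×(255−171) = 171 + 16.8 = 187.8 → 188
  B: 244 + 0.2×(255−244) = 244 + 2.2 = 246.2 → 246
After the tint: rgb(149, 188, 246) = #95bcf6.
Per channel, c → c + 0.8(0 − c):
  R: 149 + 0.8×(0−149) = 149 − 119.2 = 29.8 → 30
  G: 188 − 150.4 = 37.6 → 38
  B: 246 + 0.8×(0−246) = 246 − 196.8 = 49.2 → 49
rgb(30, 38, 49) = #1e2631.

#1e2631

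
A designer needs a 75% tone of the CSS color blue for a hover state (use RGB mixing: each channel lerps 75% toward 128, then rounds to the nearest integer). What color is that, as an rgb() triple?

rgb(96, 96, 160)

CSS blue is rgb(0, 0, 255).
A 75% tone moves each channel 75% toward 128:
  R: 0 + 96 = 96 → 96
  G: 0 + 96 = 96 → 96
  B: 255 + 0.75×(128−255) = 255 − 95.25 = 159.75 → 160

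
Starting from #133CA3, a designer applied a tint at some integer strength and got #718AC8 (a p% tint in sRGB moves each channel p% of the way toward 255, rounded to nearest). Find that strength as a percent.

#133CA3 is rgb(19, 60, 163); #718AC8 is rgb(113, 138, 200).
On the R channel (widest range): 113 ≈ 19 + (p/100)(255 − 19), so p ≈ 100×(113 − 19)/(255 − 19) = 9400/236 = 39.83.
p = 40 reproduces all three channels after rounding.

40%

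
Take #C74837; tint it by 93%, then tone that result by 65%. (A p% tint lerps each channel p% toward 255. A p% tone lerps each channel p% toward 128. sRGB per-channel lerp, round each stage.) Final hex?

#ABA8A8

#C74837 is rgb(199, 72, 55).
Per channel, c → c + 0.93(255 − c):
  R: 199 + 0.93×(255−199) = 199 + 52.08 = 251.08 → 251
  G: 72 + 170.19 = 242.19 → 242
  B: 55 + 0.93×(255−55) = 55 + 186 = 241 → 241
After the tint: rgb(251, 242, 241) = #FBF2F1.
Lerp each channel 65% toward 128:
  R: 251 + 0.65×(128−251) = 251 − 79.95 = 171.05 → 171
  G: 242 + 0.65×(128−242) = 242 − 74.1 = 167.9 → 168
  B: 241 − 73.45 = 167.55 → 168
rgb(171, 168, 168) = #ABA8A8.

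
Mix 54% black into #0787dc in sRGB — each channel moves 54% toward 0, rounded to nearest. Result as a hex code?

#0787dc is rgb(7, 135, 220).
Per channel, c → c + 0.54(0 − c):
  R: 7 − 3.78 = 3.22 → 3
  G: 135 − 72.9 = 62.1 → 62
  B: 220 + 0.54×(0−220) = 220 − 118.8 = 101.2 → 101
rgb(3, 62, 101) = #033e65.

#033e65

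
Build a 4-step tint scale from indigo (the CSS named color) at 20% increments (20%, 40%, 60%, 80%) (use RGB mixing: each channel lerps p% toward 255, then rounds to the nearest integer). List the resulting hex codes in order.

#6F339B, #9366B4, #B799CD, #DBCCE6

CSS indigo is rgb(75, 0, 130).
20%: (75 + 36 = 111→111, 0 + 51 = 51→51, 130 + 25 = 155→155) → #6F339B
40%: (75 + 72 = 147→147, 0 + 102 = 102→102, 130 + 50 = 180→180) → #9366B4
60%: (75 + 108 = 183→183, 0 + 153 = 153→153, 130 + 75 = 205→205) → #B799CD
80%: (75 + 144 = 219→219, 0 + 204 = 204→204, 130 + 100 = 230→230) → #DBCCE6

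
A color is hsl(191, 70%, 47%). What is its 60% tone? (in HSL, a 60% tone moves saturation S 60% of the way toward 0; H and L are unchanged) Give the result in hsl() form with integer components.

hsl(191, 28%, 47%)

S moves 60% from 70 toward 0: 70 − 42 = 28 → 28.
H and L are unchanged.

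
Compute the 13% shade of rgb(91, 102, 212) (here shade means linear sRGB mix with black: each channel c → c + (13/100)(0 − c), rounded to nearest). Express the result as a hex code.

#4F59B8

Lerp each channel 13% toward 0:
  R: 91 + 0.13×(0−91) = 91 − 11.83 = 79.17 → 79
  G: 102 − 13.26 = 88.74 → 89
  B: 212 + 0.13×(0−212) = 212 − 27.56 = 184.44 → 184
rgb(79, 89, 184) = #4F59B8.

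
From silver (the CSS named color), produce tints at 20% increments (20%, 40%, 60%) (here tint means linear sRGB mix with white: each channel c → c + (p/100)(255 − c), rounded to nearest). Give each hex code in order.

CSS silver is rgb(192, 192, 192).
20%: (192 + 12.6 = 204.6→205, 192 + 12.6 = 204.6→205, 192 + 12.6 = 204.6→205) → #cdcdcd
40%: (192 + 25.2 = 217.2→217, 192 + 25.2 = 217.2→217, 192 + 25.2 = 217.2→217) → #d9d9d9
60%: (192 + 37.8 = 229.8→230, 192 + 37.8 = 229.8→230, 192 + 37.8 = 229.8→230) → #e6e6e6

#cdcdcd, #d9d9d9, #e6e6e6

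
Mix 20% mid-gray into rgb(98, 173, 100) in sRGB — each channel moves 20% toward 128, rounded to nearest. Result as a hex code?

A 20% tone moves each channel 20% toward 128:
  R: 98 + 0.2×(128−98) = 98 + 6 = 104 → 104
  G: 173 − 9 = 164 → 164
  B: 100 + 5.6 = 105.6 → 106
rgb(104, 164, 106) = #68A46A.

#68A46A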